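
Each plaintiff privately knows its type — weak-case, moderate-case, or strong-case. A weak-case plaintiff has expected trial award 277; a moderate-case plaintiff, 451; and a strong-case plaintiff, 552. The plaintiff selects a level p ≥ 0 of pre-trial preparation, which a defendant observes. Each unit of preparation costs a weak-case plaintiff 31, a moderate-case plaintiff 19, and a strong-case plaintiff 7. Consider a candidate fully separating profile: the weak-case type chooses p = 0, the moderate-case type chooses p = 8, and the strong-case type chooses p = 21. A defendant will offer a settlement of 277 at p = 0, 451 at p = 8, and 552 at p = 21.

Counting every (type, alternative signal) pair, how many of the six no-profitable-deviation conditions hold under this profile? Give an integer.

6

Weak-case (own payoff 277): to p=8 gives 451 − 31×8 = 203 → no gain ✓; to p=21 gives 552 − 31×21 = -99 → no gain ✓.
Moderate-case (own payoff 451 − 19×8 = 299): to p=0 gives 277 → no gain ✓; to p=21 gives 552 − 19×21 = 153 → no gain ✓.
Strong-case (own payoff 552 − 7×21 = 405): to p=0 gives 277 → no gain ✓; to p=8 gives 451 − 7×8 = 395 → no gain ✓.
6 of the 6 constraints hold; this profile is a separating equilibrium.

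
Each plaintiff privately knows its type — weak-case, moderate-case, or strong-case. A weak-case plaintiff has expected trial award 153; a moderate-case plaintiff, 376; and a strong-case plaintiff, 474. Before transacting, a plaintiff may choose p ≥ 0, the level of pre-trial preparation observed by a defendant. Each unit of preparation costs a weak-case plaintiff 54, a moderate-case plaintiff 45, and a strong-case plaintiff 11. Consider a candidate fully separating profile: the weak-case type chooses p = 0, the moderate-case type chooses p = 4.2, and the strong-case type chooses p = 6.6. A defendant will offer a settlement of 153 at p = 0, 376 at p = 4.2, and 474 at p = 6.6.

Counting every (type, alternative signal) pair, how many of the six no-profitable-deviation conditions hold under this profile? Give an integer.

6

Moderate-case (own payoff 376 − 45×4.2 = 187): to p=0 gives 153 → no gain ✓; to p=6.6 gives 474 − 45×6.6 = 177 → no gain ✓.
Weak-case (own payoff 153): to p=4.2 gives 376 − 54×4.2 = 149.2 → no gain ✓; to p=6.6 gives 474 − 54×6.6 = 117.6 → no gain ✓.
Strong-case (own payoff 474 − 11×6.6 = 401.4): to p=0 gives 153 → no gain ✓; to p=4.2 gives 376 − 11×4.2 = 329.8 → no gain ✓.
6 of the 6 constraints hold; this profile is a separating equilibrium.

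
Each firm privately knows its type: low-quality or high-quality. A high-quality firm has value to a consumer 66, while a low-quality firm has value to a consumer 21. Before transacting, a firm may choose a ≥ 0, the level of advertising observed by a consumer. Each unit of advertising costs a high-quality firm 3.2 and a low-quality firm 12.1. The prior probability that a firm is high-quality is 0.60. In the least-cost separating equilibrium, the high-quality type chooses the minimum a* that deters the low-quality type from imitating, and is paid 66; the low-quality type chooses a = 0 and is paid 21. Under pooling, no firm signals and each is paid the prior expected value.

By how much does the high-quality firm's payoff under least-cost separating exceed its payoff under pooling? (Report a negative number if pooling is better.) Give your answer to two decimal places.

Least-cost separating signal: a* solves 21 = 66 − 12.1·a*, so a* = (66 − 21)/12.1 ≈ 3.7190.
High-quality type's separating payoff: 66 − 3.2 × a* = 66 − 3.2 × (66 − 21)/12.1 = 66 − 144/12.1 ≈ 54.0992.
Pooling payoff: 0.60 × 66 + 0.40 × 21 = 48.
Difference: 54.0992 − 48 = 6.0992, i.e. 6.10 to two decimal places.
The high-quality type prefers to separate.

6.10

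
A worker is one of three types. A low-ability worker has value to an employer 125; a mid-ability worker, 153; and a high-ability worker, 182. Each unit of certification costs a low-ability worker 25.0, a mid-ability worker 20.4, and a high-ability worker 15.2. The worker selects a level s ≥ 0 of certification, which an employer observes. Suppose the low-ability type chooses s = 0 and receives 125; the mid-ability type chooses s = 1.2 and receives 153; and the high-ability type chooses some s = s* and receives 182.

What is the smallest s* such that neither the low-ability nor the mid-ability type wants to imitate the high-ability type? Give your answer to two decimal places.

2.62

Low-ability type (on-path payoff 125) won't mimic when 125 ≥ 182 − 25.0·s*, i.e. s* ≥ 2.28.
Mid-ability type (on-path payoff 153 − 20.4×1.2 = 128.52) won't mimic when 128.52 ≥ 182 − 20.4·s*, i.e. s* ≥ 2.62.
Both must hold, so s* = max(2.28, 2.62) = 2.62. The mid-ability type's constraint binds.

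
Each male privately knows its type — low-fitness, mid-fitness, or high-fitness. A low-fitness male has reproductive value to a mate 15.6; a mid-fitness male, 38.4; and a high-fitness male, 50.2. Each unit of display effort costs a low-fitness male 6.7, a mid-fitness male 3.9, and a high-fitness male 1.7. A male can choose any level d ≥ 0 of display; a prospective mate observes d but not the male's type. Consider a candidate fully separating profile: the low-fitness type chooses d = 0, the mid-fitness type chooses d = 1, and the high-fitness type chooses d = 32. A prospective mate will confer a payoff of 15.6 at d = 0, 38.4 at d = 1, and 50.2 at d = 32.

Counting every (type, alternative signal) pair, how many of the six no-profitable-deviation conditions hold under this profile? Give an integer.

3

Low-fitness (own payoff 15.6): to d=1 gives 38.4 − 6.7×1 = 31.7 → profitable ✗; to d=32 gives 50.2 − 6.7×32 = -164.2 → no gain ✓.
Mid-fitness (own payoff 38.4 − 3.9×1 = 34.5): to d=0 gives 15.6 → no gain ✓; to d=32 gives 50.2 − 3.9×32 = -74.6 → no gain ✓.
High-fitness (own payoff 50.2 − 1.7×32 = -4.2): to d=0 gives 15.6 → profitable ✗; to d=1 gives 38.4 − 1.7×1 = 36.7 → profitable ✗.
3 of the 6 constraints hold; not an equilibrium.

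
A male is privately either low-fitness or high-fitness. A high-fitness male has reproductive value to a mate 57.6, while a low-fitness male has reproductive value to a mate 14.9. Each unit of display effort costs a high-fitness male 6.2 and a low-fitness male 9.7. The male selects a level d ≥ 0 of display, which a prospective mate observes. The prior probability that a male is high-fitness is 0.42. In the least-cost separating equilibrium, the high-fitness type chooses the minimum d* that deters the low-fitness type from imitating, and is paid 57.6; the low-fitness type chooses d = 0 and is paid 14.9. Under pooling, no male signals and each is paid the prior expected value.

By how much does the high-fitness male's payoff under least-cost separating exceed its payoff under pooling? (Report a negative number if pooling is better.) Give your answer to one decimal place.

-2.5

Least-cost separating signal: d* solves 14.9 = 57.6 − 9.7·d*, so d* = (57.6 − 14.9)/9.7 ≈ 4.4021.
High-fitness type's separating payoff: 57.6 − 6.2 × d* = 57.6 − 6.2 × (57.6 − 14.9)/9.7 = 57.6 − 264.74/9.7 ≈ 30.307.
Pooling payoff: 0.42 × 57.6 + 0.58 × 14.9 = 32.834.
Difference: 30.307 − 32.834 = -2.527, i.e. -2.5 to one decimal place.
The high-fitness type would prefer the pooling outcome.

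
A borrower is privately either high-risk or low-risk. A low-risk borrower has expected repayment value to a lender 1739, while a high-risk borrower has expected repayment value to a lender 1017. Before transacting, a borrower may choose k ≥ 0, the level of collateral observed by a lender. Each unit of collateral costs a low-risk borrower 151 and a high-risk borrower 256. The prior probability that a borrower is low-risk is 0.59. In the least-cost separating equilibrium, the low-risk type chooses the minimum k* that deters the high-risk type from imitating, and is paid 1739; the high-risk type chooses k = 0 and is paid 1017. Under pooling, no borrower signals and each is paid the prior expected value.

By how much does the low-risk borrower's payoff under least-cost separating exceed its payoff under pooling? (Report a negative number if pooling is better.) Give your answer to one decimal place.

Least-cost separating signal: k* solves 1017 = 1739 − 256·k*, so k* = (1739 − 1017)/256 ≈ 2.8203.
Low-risk type's separating payoff: 1739 − 151 × k* = 1739 − 151 × (1739 − 1017)/256 = 1739 − 109022/256 ≈ 1313.133.
Pooling payoff: 0.59 × 1739 + 0.41 × 1017 = 1442.98.
Difference: 1313.133 − 1442.98 = -129.847, i.e. -129.8 to one decimal place.
The low-risk type would prefer the pooling outcome.

-129.8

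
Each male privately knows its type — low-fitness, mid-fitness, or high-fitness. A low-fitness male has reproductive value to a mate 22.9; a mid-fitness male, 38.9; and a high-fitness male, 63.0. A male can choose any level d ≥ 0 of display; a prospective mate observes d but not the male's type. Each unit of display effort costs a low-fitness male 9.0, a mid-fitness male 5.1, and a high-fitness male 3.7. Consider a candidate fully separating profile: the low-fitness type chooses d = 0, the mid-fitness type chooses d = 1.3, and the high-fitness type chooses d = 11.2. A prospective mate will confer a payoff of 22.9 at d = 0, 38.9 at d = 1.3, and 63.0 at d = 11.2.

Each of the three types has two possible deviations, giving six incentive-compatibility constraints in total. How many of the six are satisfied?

Mid-fitness (own payoff 38.9 − 5.1×1.3 = 32.27): to d=0 gives 22.9 → no gain ✓; to d=11.2 gives 63.0 − 5.1×11.2 = 5.88 → no gain ✓.
Low-fitness (own payoff 22.9): to d=1.3 gives 38.9 − 9.0×1.3 = 27.2 → profitable ✗; to d=11.2 gives 63.0 − 9.0×11.2 = -37.8 → no gain ✓.
High-fitness (own payoff 63.0 − 3.7×11.2 = 21.56): to d=0 gives 22.9 → profitable ✗; to d=1.3 gives 38.9 − 3.7×1.3 = 34.09 → profitable ✗.
3 of the 6 constraints hold; not an equilibrium.

3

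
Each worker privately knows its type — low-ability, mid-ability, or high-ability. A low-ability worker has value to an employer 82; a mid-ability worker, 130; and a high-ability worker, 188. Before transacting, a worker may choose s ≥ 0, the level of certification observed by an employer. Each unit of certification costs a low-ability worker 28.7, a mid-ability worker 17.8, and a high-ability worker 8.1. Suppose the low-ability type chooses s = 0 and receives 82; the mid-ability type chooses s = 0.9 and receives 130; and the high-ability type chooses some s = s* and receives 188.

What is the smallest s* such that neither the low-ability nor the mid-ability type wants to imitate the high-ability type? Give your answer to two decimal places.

4.16

Low-ability type (on-path payoff 82) won't mimic when 82 ≥ 188 − 28.7·s*, i.e. s* ≥ 3.69.
Mid-ability type (on-path payoff 130 − 17.8×0.9 = 113.98) won't mimic when 113.98 ≥ 188 − 17.8·s*, i.e. s* ≥ 4.16.
Both must hold, so s* = max(3.69, 4.16) = 4.16. The mid-ability type's constraint binds.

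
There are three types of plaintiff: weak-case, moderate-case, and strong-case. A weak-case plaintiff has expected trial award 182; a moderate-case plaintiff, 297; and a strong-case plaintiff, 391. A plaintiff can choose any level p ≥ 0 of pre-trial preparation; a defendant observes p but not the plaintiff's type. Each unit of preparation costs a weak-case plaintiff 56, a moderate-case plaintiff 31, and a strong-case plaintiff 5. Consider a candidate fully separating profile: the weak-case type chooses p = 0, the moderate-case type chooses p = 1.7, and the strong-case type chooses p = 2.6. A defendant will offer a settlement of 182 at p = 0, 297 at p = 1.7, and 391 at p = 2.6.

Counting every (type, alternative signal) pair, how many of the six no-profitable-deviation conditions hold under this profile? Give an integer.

Moderate-case (own payoff 297 − 31×1.7 = 244.3): to p=0 gives 182 → no gain ✓; to p=2.6 gives 391 − 31×2.6 = 310.4 → profitable ✗.
Strong-case (own payoff 391 − 5×2.6 = 378): to p=0 gives 182 → no gain ✓; to p=1.7 gives 297 − 5×1.7 = 288.5 → no gain ✓.
Weak-case (own payoff 182): to p=1.7 gives 297 − 56×1.7 = 201.8 → profitable ✗; to p=2.6 gives 391 − 56×2.6 = 245.4 → profitable ✗.
3 of the 6 constraints hold; not an equilibrium.

3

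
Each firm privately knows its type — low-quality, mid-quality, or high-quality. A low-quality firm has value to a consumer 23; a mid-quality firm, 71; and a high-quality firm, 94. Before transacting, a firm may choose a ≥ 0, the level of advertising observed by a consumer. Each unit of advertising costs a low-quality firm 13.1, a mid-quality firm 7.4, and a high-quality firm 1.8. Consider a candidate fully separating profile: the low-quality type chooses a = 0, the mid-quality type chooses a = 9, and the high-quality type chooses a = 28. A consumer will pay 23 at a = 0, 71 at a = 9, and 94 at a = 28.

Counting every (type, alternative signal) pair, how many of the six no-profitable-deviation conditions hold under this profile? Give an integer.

4

Mid-quality (own payoff 71 − 7.4×9 = 4.4): to a=0 gives 23 → profitable ✗; to a=28 gives 94 − 7.4×28 = -113.2 → no gain ✓.
High-quality (own payoff 94 − 1.8×28 = 43.6): to a=0 gives 23 → no gain ✓; to a=9 gives 71 − 1.8×9 = 54.8 → profitable ✗.
Low-quality (own payoff 23): to a=9 gives 71 − 13.1×9 = -46.9 → no gain ✓; to a=28 gives 94 − 13.1×28 = -272.8 → no gain ✓.
4 of the 6 constraints hold; not an equilibrium.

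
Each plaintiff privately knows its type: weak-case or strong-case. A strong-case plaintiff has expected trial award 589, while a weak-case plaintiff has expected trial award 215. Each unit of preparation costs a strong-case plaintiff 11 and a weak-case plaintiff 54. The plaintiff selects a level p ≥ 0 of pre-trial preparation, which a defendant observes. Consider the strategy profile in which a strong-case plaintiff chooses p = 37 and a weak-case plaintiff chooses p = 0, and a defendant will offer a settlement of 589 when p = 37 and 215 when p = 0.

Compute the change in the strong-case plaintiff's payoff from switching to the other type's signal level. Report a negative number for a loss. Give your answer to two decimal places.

33.00

Playing p = 37 the strong-case plaintiff receives 589 − 11 × 37 = 182.
Deviating to p = 0 yields 215 instead.
Gain from deviating: 215 − 182 = 33.00.
The gain is positive, so the strong-case type's incentive-compatibility constraint is violated — this profile is not a separating equilibrium.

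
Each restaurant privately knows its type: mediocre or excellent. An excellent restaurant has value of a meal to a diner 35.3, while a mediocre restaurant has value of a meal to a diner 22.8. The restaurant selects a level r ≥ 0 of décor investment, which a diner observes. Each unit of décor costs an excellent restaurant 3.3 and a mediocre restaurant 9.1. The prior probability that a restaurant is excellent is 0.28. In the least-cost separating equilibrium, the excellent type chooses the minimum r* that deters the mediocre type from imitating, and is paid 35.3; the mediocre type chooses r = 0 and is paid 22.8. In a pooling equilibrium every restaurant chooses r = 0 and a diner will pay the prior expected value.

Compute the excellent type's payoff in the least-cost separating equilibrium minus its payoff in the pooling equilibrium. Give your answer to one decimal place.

Least-cost separating signal: r* solves 22.8 = 35.3 − 9.1·r*, so r* = (35.3 − 22.8)/9.1 ≈ 1.3736.
Excellent type's separating payoff: 35.3 − 3.3 × r* = 35.3 − 3.3 × (35.3 − 22.8)/9.1 = 35.3 − 41.25/9.1 ≈ 30.767.
Pooling payoff: 0.28 × 35.3 + 0.72 × 22.8 = 26.3.
Difference: 30.767 − 26.3 = 4.467, i.e. 4.5 to one decimal place.
The excellent type prefers to separate.

4.5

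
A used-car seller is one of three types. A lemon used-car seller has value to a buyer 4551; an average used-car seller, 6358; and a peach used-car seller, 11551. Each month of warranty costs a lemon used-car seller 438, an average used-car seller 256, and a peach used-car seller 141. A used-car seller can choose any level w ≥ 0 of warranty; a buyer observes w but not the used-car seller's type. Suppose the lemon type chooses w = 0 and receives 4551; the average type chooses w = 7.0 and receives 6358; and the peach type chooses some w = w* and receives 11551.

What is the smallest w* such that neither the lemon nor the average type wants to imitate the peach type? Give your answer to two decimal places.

Average type (on-path payoff 6358 − 256×7.0 = 4566) won't mimic when 4566 ≥ 11551 − 256·w*, i.e. w* ≥ 27.29.
Lemon type (on-path payoff 4551) won't mimic when 4551 ≥ 11551 − 438·w*, i.e. w* ≥ 15.98.
Both must hold, so w* = max(15.98, 27.29) = 27.29. The average type's constraint binds.

27.29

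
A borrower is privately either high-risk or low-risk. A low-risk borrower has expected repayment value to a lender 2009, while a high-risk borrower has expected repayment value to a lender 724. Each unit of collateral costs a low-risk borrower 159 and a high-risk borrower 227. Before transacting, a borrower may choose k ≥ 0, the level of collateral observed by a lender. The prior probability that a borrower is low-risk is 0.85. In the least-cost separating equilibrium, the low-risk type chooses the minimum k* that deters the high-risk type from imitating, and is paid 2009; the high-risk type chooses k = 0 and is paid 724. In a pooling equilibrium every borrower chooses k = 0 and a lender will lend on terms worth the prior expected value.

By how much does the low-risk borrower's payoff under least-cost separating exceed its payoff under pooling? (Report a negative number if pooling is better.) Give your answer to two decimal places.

-707.32

Least-cost separating signal: k* solves 724 = 2009 − 227·k*, so k* = (2009 − 724)/227 ≈ 5.6608.
Low-risk type's separating payoff: 2009 − 159 × k* = 2009 − 159 × (2009 − 724)/227 = 2009 − 204315/227 ≈ 1108.9339.
Pooling payoff: 0.85 × 2009 + 0.15 × 724 = 1816.25.
Difference: 1108.9339 − 1816.25 = -707.3161, i.e. -707.32 to two decimal places.
The low-risk type would prefer the pooling outcome.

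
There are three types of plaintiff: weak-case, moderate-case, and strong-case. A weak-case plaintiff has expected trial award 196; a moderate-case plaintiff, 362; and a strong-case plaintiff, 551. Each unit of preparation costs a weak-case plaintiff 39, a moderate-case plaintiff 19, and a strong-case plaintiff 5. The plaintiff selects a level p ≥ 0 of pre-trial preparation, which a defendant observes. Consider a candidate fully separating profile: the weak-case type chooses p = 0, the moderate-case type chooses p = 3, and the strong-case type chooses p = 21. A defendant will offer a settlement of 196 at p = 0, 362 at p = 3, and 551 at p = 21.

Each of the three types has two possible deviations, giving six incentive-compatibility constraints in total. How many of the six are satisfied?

5

Strong-case (own payoff 551 − 5×21 = 446): to p=0 gives 196 → no gain ✓; to p=3 gives 362 − 5×3 = 347 → no gain ✓.
Moderate-case (own payoff 362 − 19×3 = 305): to p=0 gives 196 → no gain ✓; to p=21 gives 551 − 19×21 = 152 → no gain ✓.
Weak-case (own payoff 196): to p=3 gives 362 − 39×3 = 245 → profitable ✗; to p=21 gives 551 − 39×21 = -268 → no gain ✓.
5 of the 6 constraints hold; not an equilibrium.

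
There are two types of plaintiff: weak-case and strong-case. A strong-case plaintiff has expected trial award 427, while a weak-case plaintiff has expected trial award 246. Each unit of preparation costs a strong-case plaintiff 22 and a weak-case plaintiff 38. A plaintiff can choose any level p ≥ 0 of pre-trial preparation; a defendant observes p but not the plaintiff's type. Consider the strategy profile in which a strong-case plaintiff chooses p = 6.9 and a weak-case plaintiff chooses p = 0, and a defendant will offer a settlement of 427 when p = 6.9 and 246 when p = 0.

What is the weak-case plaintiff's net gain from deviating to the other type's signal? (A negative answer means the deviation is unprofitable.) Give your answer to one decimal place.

-81.2

Playing p = 0 the weak-case plaintiff receives 246.
Deviating to p = 6.9 brings payment 427 at cost 38 × 6.9 = 262.2, netting 164.8.
Gain from deviating: 164.8 − 246 = -81.2.
The gain is negative, so the weak-case type's incentive-compatibility constraint is satisfied.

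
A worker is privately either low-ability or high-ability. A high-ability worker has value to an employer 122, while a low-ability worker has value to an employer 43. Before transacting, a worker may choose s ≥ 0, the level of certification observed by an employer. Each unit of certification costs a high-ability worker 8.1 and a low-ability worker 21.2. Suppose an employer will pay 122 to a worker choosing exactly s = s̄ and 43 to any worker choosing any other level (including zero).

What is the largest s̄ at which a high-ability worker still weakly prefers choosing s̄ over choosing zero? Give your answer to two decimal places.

9.75

Choosing s̄ yields the high-ability type 122 − 8.1·s̄; choosing zero yields 43.
The high-ability type is indifferent at 122 − 8.1·s̄ = 43, i.e. s̄ = (122 − 43) / 8.1 ≈ 9.75.
For any s̄ above 9.75 the high-ability type would rather pool at zero, so separation collapses.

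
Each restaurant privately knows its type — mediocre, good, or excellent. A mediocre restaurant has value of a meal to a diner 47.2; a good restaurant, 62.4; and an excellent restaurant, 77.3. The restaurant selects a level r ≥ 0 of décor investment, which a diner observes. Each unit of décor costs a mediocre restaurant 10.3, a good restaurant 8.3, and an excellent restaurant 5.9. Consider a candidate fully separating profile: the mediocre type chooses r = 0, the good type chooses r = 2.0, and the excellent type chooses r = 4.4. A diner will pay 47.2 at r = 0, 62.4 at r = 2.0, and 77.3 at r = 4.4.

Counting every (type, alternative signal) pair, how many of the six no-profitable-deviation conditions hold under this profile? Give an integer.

Mediocre (own payoff 47.2): to r=2.0 gives 62.4 − 10.3×2.0 = 41.8 → no gain ✓; to r=4.4 gives 77.3 − 10.3×4.4 = 31.98 → no gain ✓.
Good (own payoff 62.4 − 8.3×2.0 = 45.8): to r=0 gives 47.2 → profitable ✗; to r=4.4 gives 77.3 − 8.3×4.4 = 40.78 → no gain ✓.
Excellent (own payoff 77.3 − 5.9×4.4 = 51.34): to r=0 gives 47.2 → no gain ✓; to r=2.0 gives 62.4 − 5.9×2.0 = 50.6 → no gain ✓.
5 of the 6 constraints hold; not an equilibrium.

5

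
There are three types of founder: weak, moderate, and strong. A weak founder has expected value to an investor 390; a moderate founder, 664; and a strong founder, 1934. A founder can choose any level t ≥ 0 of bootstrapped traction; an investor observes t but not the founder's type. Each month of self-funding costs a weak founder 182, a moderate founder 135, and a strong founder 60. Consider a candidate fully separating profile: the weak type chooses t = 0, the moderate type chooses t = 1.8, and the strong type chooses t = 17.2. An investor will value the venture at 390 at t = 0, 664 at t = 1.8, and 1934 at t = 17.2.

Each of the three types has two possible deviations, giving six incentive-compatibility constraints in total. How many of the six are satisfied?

6

Moderate (own payoff 664 − 135×1.8 = 421): to t=0 gives 390 → no gain ✓; to t=17.2 gives 1934 − 135×17.2 = -388 → no gain ✓.
Strong (own payoff 1934 − 60×17.2 = 902): to t=0 gives 390 → no gain ✓; to t=1.8 gives 664 − 60×1.8 = 556 → no gain ✓.
Weak (own payoff 390): to t=1.8 gives 664 − 182×1.8 = 336.4 → no gain ✓; to t=17.2 gives 1934 − 182×17.2 = -1196.4 → no gain ✓.
6 of the 6 constraints hold; this profile is a separating equilibrium.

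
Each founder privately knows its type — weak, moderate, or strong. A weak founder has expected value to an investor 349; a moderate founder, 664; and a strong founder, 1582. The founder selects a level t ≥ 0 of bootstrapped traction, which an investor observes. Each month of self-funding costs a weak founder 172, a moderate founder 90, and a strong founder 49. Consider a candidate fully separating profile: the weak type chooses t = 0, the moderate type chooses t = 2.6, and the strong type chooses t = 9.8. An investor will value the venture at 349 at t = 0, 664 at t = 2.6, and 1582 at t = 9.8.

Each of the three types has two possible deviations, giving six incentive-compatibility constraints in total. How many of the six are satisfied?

Strong (own payoff 1582 − 49×9.8 = 1101.8): to t=0 gives 349 → no gain ✓; to t=2.6 gives 664 − 49×2.6 = 536.6 → no gain ✓.
Weak (own payoff 349): to t=2.6 gives 664 − 172×2.6 = 216.8 → no gain ✓; to t=9.8 gives 1582 − 172×9.8 = -103.6 → no gain ✓.
Moderate (own payoff 664 − 90×2.6 = 430): to t=0 gives 349 → no gain ✓; to t=9.8 gives 1582 − 90×9.8 = 700 → profitable ✗.
5 of the 6 constraints hold; not an equilibrium.

5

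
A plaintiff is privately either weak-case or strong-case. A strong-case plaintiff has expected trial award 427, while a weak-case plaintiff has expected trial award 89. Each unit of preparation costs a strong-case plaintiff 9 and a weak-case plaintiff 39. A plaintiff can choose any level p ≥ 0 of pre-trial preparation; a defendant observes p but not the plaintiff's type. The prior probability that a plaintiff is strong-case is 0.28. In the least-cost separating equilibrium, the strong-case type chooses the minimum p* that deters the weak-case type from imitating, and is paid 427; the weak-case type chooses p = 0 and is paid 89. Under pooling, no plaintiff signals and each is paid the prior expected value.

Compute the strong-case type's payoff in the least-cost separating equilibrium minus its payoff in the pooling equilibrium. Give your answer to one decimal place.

Least-cost separating signal: p* solves 89 = 427 − 39·p*, so p* = (427 − 89)/39 ≈ 8.6667.
Strong-case type's separating payoff: 427 − 9 × p* = 427 − 9 × (427 − 89)/39 = 427 − 3042/39 = 349.
Pooling payoff: 0.28 × 427 + 0.72 × 89 = 183.64.
Difference: 349 − 183.64 = 165.36, i.e. 165.4 to one decimal place.
The strong-case type prefers to separate.

165.4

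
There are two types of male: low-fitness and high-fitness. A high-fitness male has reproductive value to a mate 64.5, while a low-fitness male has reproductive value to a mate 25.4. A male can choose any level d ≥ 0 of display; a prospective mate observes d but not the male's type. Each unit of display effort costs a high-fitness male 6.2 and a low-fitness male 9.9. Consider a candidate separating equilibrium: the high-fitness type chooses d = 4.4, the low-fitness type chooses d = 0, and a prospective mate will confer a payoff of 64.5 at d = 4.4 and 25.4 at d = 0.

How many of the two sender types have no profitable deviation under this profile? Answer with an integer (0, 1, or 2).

High-fitness type: signal → 64.5 − 6.2 × 4.4 = 37.22; deviate to 0 → 25.4. IC holds (37.22 ≥ 25.4).
Low-fitness type: stay at 0 → 25.4; mimic → 64.5 − 9.9 × 4.4 = 20.94. IC holds (25.4 ≥ 20.94).
2 of 2 constraints hold, so this is a separating equilibrium.

2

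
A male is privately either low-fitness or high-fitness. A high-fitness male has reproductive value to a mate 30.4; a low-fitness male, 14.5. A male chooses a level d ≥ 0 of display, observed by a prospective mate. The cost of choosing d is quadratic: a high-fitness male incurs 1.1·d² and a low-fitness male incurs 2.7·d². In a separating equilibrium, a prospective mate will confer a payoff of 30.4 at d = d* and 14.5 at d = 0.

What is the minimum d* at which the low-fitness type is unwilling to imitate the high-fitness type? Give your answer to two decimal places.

2.43

The low-fitness type at d = 0 receives 14.5; imitating at d* yields 30.4 − 2.7·d*².
Indifference: 14.5 = 30.4 − 2.7·d*², so d*² = (30.4 − 14.5) / 2.7 ≈ 5.8889.
d* = √5.8889 ≈ 2.43.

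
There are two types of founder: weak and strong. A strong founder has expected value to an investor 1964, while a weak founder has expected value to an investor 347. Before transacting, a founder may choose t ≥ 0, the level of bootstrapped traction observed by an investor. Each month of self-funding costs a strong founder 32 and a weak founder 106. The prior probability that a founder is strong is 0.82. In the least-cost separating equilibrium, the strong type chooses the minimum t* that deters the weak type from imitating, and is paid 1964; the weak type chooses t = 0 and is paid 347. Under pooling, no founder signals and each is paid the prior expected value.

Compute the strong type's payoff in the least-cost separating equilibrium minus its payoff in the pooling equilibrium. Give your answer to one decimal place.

-197.1

Least-cost separating signal: t* solves 347 = 1964 − 106·t*, so t* = (1964 − 347)/106 ≈ 15.2547.
Strong type's separating payoff: 1964 − 32 × t* = 1964 − 32 × (1964 − 347)/106 = 1964 − 51744/106 ≈ 1475.849.
Pooling payoff: 0.82 × 1964 + 0.18 × 347 = 1672.94.
Difference: 1475.849 − 1672.94 = -197.091, i.e. -197.1 to one decimal place.
The strong type would prefer the pooling outcome.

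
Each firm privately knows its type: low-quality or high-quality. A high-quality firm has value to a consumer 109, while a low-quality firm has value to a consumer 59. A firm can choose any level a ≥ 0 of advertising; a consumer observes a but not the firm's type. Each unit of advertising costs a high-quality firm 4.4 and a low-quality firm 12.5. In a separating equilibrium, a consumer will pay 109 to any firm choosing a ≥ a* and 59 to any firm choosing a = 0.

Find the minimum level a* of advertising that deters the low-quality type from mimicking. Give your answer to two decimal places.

A low-quality firm choosing a = 0 receives 59.
Imitating at a* instead would pay 109 at cost 12.5·a*, netting 109 − 12.5·a*.
Indifference: 59 = 109 − 12.5·a*, so a* = (109 − 59) / 12.5 = 4.00.
At a* the low-quality type's incentive constraint just binds; the high-quality type strictly prefers a* since its per-unit cost is lower.

4.00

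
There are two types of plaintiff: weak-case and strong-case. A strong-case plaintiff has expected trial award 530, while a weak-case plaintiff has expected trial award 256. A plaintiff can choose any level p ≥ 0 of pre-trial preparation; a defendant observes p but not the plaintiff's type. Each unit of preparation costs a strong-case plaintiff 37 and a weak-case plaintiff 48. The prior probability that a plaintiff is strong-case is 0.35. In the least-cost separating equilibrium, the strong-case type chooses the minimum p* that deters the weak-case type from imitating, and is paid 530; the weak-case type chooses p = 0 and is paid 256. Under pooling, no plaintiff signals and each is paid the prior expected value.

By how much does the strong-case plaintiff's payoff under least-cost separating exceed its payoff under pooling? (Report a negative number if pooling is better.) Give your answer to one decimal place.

Least-cost separating signal: p* solves 256 = 530 − 48·p*, so p* = (530 − 256)/48 ≈ 5.7083.
Strong-case type's separating payoff: 530 − 37 × p* = 530 − 37 × (530 − 256)/48 = 530 − 10138/48 ≈ 318.792.
Pooling payoff: 0.35 × 530 + 0.65 × 256 = 351.9.
Difference: 318.792 − 351.9 = -33.108, i.e. -33.1 to one decimal place.
The strong-case type would prefer the pooling outcome.

-33.1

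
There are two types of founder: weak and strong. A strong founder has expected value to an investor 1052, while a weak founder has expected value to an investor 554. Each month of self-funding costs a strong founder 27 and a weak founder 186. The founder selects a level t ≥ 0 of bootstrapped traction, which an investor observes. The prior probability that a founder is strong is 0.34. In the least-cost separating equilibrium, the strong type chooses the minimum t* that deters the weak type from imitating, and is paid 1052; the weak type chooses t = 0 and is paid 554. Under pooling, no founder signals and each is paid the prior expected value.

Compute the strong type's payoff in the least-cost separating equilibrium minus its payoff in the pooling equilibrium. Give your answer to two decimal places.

Least-cost separating signal: t* solves 554 = 1052 − 186·t*, so t* = (1052 − 554)/186 ≈ 2.6774.
Strong type's separating payoff: 1052 − 27 × t* = 1052 − 27 × (1052 − 554)/186 = 1052 − 13446/186 ≈ 979.7097.
Pooling payoff: 0.34 × 1052 + 0.66 × 554 = 723.32.
Difference: 979.7097 − 723.32 = 256.3897, i.e. 256.39 to two decimal places.
The strong type prefers to separate.

256.39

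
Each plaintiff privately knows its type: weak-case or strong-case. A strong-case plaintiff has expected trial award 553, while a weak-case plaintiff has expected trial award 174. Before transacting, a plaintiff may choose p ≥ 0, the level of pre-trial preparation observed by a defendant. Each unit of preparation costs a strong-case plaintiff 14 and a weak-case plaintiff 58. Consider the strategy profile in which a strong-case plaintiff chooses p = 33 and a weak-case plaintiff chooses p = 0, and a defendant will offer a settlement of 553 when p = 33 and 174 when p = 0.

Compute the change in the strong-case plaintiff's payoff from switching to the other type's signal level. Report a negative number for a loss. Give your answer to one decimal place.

83.0

Playing p = 33 the strong-case plaintiff receives 553 − 14 × 33 = 91.
Deviating to p = 0 yields 174 instead.
Gain from deviating: 174 − 91 = 83.0.
The gain is positive, so the strong-case type's incentive-compatibility constraint is violated — this profile is not a separating equilibrium.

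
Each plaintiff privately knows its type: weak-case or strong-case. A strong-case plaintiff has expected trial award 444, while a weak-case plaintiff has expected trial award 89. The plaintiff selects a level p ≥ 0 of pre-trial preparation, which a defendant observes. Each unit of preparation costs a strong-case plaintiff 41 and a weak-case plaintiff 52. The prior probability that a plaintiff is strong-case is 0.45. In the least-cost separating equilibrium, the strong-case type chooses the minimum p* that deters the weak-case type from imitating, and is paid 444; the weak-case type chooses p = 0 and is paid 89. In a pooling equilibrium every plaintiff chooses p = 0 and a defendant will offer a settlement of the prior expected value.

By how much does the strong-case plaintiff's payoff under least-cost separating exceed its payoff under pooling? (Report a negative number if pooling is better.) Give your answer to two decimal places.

-84.65

Least-cost separating signal: p* solves 89 = 444 − 52·p*, so p* = (444 − 89)/52 ≈ 6.8269.
Strong-case type's separating payoff: 444 − 41 × p* = 444 − 41 × (444 − 89)/52 = 444 − 14555/52 ≈ 164.0962.
Pooling payoff: 0.45 × 444 + 0.55 × 89 = 248.75.
Difference: 164.0962 − 248.75 = -84.6538, i.e. -84.65 to two decimal places.
The strong-case type would prefer the pooling outcome.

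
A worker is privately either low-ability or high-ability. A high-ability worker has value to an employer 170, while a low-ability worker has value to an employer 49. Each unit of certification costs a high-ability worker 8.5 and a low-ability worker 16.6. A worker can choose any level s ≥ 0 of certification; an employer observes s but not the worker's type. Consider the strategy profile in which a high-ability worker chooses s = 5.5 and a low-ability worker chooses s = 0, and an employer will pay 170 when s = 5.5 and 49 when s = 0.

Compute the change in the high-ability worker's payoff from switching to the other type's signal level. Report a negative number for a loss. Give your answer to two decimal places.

-74.25

Playing s = 5.5 the high-ability worker receives 170 − 8.5 × 5.5 = 123.25.
Deviating to s = 0 yields 49 instead.
Gain from deviating: 49 − 123.25 = -74.25.
The gain is negative, so the high-ability type's incentive-compatibility constraint is satisfied.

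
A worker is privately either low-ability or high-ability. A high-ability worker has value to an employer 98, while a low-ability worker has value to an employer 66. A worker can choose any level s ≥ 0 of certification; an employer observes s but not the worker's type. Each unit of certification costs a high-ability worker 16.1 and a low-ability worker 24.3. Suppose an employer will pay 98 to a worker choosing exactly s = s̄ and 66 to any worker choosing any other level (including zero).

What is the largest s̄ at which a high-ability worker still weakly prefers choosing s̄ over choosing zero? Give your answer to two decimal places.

1.99

Choosing s̄ yields the high-ability type 98 − 16.1·s̄; choosing zero yields 66.
The high-ability type is indifferent at 98 − 16.1·s̄ = 66, i.e. s̄ = (98 − 66) / 16.1 ≈ 1.99.
For any s̄ above 1.99 the high-ability type would rather pool at zero, so separation collapses.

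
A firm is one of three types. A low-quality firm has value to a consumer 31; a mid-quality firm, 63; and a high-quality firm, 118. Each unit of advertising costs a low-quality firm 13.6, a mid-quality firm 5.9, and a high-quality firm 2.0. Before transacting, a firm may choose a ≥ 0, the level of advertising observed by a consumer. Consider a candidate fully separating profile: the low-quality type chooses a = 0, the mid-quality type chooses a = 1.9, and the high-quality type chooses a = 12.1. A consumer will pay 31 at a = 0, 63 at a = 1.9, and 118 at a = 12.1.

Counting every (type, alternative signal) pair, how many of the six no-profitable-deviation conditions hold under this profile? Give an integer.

5

Low-quality (own payoff 31): to a=1.9 gives 63 − 13.6×1.9 = 37.16 → profitable ✗; to a=12.1 gives 118 − 13.6×12.1 = -46.56 → no gain ✓.
Mid-quality (own payoff 63 − 5.9×1.9 = 51.79): to a=0 gives 31 → no gain ✓; to a=12.1 gives 118 − 5.9×12.1 = 46.61 → no gain ✓.
High-quality (own payoff 118 − 2.0×12.1 = 93.8): to a=0 gives 31 → no gain ✓; to a=1.9 gives 63 − 2.0×1.9 = 59.2 → no gain ✓.
5 of the 6 constraints hold; not an equilibrium.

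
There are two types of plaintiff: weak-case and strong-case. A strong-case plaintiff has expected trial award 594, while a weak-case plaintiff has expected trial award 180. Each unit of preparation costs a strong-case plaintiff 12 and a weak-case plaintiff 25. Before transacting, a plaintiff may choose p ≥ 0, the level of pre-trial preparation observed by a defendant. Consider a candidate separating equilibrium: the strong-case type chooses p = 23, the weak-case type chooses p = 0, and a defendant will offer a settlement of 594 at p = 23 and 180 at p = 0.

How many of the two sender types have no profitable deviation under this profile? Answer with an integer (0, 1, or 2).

Strong-case type: signal → 594 − 12 × 23 = 318; deviate to 0 → 180. IC holds (318 ≥ 180).
Weak-case type: stay at 0 → 180; mimic → 594 − 25 × 23 = 19. IC holds (180 ≥ 19).
2 of 2 constraints hold, so this is a separating equilibrium.

2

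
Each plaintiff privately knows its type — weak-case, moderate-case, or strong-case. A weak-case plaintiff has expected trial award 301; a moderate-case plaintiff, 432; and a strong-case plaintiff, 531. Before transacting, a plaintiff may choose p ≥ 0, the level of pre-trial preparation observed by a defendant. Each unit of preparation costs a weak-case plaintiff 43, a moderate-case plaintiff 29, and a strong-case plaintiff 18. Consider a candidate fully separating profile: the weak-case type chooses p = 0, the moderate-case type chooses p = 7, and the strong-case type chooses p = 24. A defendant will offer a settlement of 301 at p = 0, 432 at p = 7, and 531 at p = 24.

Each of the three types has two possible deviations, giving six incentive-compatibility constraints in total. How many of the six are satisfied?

Moderate-case (own payoff 432 − 29×7 = 229): to p=0 gives 301 → profitable ✗; to p=24 gives 531 − 29×24 = -165 → no gain ✓.
Strong-case (own payoff 531 − 18×24 = 99): to p=0 gives 301 → profitable ✗; to p=7 gives 432 − 18×7 = 306 → profitable ✗.
Weak-case (own payoff 301): to p=7 gives 432 − 43×7 = 131 → no gain ✓; to p=24 gives 531 − 43×24 = -501 → no gain ✓.
3 of the 6 constraints hold; not an equilibrium.

3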